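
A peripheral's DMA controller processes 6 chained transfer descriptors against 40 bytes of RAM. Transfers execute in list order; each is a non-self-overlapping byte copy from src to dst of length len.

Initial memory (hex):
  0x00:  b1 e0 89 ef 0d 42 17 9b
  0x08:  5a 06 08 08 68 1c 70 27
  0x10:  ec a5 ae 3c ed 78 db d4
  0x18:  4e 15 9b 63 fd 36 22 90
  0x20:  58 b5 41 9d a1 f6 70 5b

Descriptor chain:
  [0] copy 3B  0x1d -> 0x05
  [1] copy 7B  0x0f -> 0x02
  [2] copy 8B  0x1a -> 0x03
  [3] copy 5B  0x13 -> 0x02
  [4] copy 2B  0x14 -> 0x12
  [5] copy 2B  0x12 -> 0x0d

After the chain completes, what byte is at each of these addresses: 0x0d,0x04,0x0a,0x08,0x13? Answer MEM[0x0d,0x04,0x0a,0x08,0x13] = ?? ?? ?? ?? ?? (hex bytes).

MEM[0x0d,0x04,0x0a,0x08,0x13] = ed 78 b5 90 78

  after D0: wrote 3B at 0x05 = 362290
  after D1: wrote 7B at 0x02 = 27eca5ae3ced78
  after D2: wrote 8B at 0x03 = 9b63fd36229058b5
  after D3: wrote 5B at 0x02 = 3ced78dbd4
  after D4: wrote 2B at 0x12 = ed78
  after D5: wrote 2B at 0x0d = ed78
query mem[0x0d]=0xed, mem[0x04]=0x78, mem[0x0a]=0xb5, mem[0x08]=0x90, mem[0x13]=0x78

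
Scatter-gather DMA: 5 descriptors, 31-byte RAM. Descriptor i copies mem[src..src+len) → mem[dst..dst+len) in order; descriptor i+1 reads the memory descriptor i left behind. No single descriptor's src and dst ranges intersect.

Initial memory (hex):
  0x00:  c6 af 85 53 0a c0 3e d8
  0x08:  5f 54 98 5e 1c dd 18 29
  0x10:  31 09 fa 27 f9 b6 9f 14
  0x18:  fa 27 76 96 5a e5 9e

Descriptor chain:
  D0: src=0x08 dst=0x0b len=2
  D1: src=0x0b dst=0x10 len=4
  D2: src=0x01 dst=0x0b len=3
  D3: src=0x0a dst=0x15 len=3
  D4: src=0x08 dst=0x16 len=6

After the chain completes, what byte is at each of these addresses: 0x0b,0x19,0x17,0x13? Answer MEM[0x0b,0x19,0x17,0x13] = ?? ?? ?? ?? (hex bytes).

MEM[0x0b,0x19,0x17,0x13] = af af 54 18

  after D0: wrote 2B at 0x0b = 5f54
  after D1: wrote 4B at 0x10 = 5f54dd18
  after D2: wrote 3B at 0x0b = af8553
  after D3: wrote 3B at 0x15 = 98af85
  after D4: wrote 6B at 0x16 = 5f5498af8553
query mem[0x0b]=0xaf, mem[0x19]=0xaf, mem[0x17]=0x54, mem[0x13]=0x18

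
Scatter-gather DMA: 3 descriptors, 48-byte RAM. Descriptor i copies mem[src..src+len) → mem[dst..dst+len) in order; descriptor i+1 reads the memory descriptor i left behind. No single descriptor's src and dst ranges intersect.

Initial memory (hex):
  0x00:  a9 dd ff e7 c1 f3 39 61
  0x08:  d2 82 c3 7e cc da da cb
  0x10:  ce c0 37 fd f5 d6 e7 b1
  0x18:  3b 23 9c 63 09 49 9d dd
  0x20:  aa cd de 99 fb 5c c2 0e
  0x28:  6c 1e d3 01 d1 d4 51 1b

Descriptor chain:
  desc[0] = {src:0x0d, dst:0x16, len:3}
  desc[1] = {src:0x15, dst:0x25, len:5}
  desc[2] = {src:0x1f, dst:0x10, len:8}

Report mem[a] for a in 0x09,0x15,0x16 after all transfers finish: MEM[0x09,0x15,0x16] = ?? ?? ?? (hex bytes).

MEM[0x09,0x15,0x16] = 82 fb d6

[0] 0x0d->0x16 len=3 : da da cb
[1] 0x15->0x25 len=5 : d6 da da cb 23
[2] 0x1f->0x10 len=8 : dd aa cd de 99 fb d6 da
query mem[0x09]=0x82, mem[0x15]=0xfb, mem[0x16]=0xd6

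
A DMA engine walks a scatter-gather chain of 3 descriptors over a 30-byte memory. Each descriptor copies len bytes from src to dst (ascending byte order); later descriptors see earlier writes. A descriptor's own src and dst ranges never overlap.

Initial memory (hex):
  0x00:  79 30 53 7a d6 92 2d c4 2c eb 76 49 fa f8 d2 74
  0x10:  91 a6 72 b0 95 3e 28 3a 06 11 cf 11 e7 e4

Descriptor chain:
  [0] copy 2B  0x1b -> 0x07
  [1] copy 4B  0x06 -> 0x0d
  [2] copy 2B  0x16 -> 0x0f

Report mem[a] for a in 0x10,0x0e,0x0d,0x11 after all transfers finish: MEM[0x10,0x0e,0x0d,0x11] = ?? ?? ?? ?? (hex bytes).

D0: mem[0x07..0x08] <- [11 e7]
D1: mem[0x0d..0x10] <- [2d 11 e7 eb]
D2: mem[0x0f..0x10] <- [28 3a]
query mem[0x10]=0x3a, mem[0x0e]=0x11, mem[0x0d]=0x2d, mem[0x11]=0xa6

MEM[0x10,0x0e,0x0d,0x11] = 3a 11 2d a6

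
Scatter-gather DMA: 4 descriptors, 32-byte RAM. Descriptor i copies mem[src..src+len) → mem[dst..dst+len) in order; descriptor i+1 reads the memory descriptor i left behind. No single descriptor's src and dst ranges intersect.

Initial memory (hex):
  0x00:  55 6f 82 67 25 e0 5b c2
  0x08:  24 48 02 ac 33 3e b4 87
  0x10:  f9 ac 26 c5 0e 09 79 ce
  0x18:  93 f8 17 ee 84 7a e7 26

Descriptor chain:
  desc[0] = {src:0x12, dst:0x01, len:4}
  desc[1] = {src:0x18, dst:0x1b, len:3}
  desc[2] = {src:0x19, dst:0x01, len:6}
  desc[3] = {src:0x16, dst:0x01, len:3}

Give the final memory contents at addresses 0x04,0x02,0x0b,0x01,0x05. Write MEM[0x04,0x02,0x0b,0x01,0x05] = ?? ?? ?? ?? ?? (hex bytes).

MEM[0x04,0x02,0x0b,0x01,0x05] = f8 ce ac 79 17

#0 dst[0x01+4] := {0x26,0xc5,0x0e,0x09}
#1 dst[0x1b+3] := {0x93,0xf8,0x17}
#2 dst[0x01+6] := {0xf8,0x17,0x93,0xf8,0x17,0xe7}
#3 dst[0x01+3] := {0x79,0xce,0x93}
query mem[0x04]=0xf8, mem[0x02]=0xce, mem[0x0b]=0xac, mem[0x01]=0x79, mem[0x05]=0x17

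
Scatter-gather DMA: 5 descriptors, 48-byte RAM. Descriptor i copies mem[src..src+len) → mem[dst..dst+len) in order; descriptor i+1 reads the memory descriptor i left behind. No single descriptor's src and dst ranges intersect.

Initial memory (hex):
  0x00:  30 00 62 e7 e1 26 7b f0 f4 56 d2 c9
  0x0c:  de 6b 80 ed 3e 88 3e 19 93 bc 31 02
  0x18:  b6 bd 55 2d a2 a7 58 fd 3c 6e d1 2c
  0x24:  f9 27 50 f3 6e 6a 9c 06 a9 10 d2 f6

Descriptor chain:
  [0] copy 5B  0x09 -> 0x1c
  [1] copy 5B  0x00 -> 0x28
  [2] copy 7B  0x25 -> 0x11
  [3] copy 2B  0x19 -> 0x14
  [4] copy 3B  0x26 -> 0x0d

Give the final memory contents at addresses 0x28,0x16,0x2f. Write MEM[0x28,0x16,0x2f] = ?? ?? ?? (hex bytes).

MEM[0x28,0x16,0x2f] = 30 62 f6

#0 dst[0x1c+5] := {0x56,0xd2,0xc9,0xde,0x6b}
#1 dst[0x28+5] := {0x30,0x00,0x62,0xe7,0xe1}
#2 dst[0x11+7] := {0x27,0x50,0xf3,0x30,0x00,0x62,0xe7}
#3 dst[0x14+2] := {0xbd,0x55}
#4 dst[0x0d+3] := {0x50,0xf3,0x30}
query mem[0x28]=0x30, mem[0x16]=0x62, mem[0x2f]=0xf6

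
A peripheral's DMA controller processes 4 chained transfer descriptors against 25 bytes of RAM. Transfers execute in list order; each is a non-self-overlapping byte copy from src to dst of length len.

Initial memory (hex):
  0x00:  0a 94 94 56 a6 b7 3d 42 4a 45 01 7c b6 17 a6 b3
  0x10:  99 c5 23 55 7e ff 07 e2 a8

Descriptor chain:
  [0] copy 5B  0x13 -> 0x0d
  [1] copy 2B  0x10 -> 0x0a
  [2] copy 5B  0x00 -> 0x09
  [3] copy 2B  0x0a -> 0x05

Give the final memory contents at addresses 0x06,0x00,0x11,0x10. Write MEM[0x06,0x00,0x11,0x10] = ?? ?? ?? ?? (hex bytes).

MEM[0x06,0x00,0x11,0x10] = 94 0a e2 07

#0 dst[0x0d+5] := {0x55,0x7e,0xff,0x07,0xe2}
#1 dst[0x0a+2] := {0x07,0xe2}
#2 dst[0x09+5] := {0x0a,0x94,0x94,0x56,0xa6}
#3 dst[0x05+2] := {0x94,0x94}
query mem[0x06]=0x94, mem[0x00]=0x0a, mem[0x11]=0xe2, mem[0x10]=0x07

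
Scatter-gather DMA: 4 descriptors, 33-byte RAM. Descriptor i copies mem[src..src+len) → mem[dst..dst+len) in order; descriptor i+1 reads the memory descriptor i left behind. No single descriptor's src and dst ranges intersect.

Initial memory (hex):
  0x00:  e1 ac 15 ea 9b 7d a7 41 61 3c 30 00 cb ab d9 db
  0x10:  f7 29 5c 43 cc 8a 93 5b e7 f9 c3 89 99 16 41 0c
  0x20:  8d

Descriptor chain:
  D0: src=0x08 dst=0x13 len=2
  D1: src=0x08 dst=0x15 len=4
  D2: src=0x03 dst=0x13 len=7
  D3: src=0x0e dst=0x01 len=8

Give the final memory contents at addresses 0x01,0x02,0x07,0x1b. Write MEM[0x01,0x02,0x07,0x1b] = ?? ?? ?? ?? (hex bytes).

[0] 0x08->0x13 len=2 : 61 3c
[1] 0x08->0x15 len=4 : 61 3c 30 00
[2] 0x03->0x13 len=7 : ea 9b 7d a7 41 61 3c
[3] 0x0e->0x01 len=8 : d9 db f7 29 5c ea 9b 7d
query mem[0x01]=0xd9, mem[0x02]=0xdb, mem[0x07]=0x9b, mem[0x1b]=0x89

MEM[0x01,0x02,0x07,0x1b] = d9 db 9b 89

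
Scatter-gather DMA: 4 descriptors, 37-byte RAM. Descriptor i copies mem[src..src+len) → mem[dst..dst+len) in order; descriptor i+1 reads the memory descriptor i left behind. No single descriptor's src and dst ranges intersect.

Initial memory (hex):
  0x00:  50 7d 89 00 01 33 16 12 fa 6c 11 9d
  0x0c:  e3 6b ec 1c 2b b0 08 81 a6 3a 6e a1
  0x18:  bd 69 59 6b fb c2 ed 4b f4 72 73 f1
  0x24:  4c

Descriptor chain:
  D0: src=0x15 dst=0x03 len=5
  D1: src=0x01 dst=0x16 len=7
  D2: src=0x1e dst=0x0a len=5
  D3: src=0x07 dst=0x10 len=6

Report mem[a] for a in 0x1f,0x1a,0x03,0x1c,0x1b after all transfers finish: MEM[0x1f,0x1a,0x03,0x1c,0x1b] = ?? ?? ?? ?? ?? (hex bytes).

#0 dst[0x03+5] := {0x3a,0x6e,0xa1,0xbd,0x69}
#1 dst[0x16+7] := {0x7d,0x89,0x3a,0x6e,0xa1,0xbd,0x69}
#2 dst[0x0a+5] := {0xed,0x4b,0xf4,0x72,0x73}
#3 dst[0x10+6] := {0x69,0xfa,0x6c,0xed,0x4b,0xf4}
query mem[0x1f]=0x4b, mem[0x1a]=0xa1, mem[0x03]=0x3a, mem[0x1c]=0x69, mem[0x1b]=0xbd

MEM[0x1f,0x1a,0x03,0x1c,0x1b] = 4b a1 3a 69 bd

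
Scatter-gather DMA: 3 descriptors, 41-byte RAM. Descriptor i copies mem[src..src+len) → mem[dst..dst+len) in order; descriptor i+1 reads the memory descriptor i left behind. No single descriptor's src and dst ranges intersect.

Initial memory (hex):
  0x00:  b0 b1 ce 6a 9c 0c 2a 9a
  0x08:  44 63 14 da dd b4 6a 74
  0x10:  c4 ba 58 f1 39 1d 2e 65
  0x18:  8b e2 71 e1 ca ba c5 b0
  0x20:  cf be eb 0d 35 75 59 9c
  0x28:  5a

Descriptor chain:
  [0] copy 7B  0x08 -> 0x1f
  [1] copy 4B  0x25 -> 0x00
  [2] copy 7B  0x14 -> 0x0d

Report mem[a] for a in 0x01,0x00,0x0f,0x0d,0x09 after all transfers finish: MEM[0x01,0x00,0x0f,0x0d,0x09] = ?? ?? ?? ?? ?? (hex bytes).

MEM[0x01,0x00,0x0f,0x0d,0x09] = 59 6a 2e 39 63

  after D0: wrote 7B at 0x1f = 446314daddb46a
  after D1: wrote 4B at 0x00 = 6a599c5a
  after D2: wrote 7B at 0x0d = 391d2e658be271
query mem[0x01]=0x59, mem[0x00]=0x6a, mem[0x0f]=0x2e, mem[0x0d]=0x39, mem[0x09]=0x63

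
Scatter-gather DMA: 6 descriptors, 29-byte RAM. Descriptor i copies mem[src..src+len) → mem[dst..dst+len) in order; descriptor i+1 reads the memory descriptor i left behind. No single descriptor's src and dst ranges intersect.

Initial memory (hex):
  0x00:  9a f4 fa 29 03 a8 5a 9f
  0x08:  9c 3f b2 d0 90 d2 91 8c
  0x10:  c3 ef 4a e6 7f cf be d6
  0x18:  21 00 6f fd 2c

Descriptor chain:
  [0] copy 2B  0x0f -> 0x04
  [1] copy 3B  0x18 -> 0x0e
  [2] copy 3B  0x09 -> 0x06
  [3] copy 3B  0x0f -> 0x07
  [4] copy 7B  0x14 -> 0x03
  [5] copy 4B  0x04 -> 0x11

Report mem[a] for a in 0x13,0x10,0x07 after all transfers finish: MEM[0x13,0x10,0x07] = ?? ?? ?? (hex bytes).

MEM[0x13,0x10,0x07] = d6 6f 21

D0: mem[0x04..0x05] <- [8c c3]
D1: mem[0x0e..0x10] <- [21 00 6f]
D2: mem[0x06..0x08] <- [3f b2 d0]
D3: mem[0x07..0x09] <- [00 6f ef]
D4: mem[0x03..0x09] <- [7f cf be d6 21 00 6f]
D5: mem[0x11..0x14] <- [cf be d6 21]
query mem[0x13]=0xd6, mem[0x10]=0x6f, mem[0x07]=0x21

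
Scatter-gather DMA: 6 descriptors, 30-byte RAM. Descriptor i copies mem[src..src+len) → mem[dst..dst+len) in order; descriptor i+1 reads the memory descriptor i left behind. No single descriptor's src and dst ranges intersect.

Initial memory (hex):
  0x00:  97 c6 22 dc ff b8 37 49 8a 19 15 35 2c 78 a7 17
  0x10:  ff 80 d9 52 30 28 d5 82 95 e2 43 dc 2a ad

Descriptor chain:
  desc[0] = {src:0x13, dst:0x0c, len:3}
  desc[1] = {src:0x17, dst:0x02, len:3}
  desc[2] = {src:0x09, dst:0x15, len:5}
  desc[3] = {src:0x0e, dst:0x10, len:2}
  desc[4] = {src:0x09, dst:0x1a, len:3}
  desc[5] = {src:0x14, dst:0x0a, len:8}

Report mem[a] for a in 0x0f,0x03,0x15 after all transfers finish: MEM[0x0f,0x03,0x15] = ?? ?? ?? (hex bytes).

  after D0: wrote 3B at 0x0c = 523028
  after D1: wrote 3B at 0x02 = 8295e2
  after D2: wrote 5B at 0x15 = 1915355230
  after D3: wrote 2B at 0x10 = 2817
  after D4: wrote 3B at 0x1a = 191535
  after D5: wrote 8B at 0x0a = 3019153552301915
query mem[0x0f]=0x30, mem[0x03]=0x95, mem[0x15]=0x19

MEM[0x0f,0x03,0x15] = 30 95 19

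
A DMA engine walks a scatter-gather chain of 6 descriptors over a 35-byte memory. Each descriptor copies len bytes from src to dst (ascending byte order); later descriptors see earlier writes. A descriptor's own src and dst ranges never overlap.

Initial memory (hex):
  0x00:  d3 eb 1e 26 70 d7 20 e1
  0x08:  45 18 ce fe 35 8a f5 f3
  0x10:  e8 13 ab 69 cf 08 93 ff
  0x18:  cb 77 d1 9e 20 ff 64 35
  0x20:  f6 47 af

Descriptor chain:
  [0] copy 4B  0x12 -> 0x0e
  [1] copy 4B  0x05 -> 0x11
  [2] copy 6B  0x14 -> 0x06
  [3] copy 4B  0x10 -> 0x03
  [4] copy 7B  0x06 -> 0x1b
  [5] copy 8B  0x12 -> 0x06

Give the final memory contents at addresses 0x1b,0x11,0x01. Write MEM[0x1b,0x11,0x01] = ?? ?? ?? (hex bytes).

#0 dst[0x0e+4] := {0xab,0x69,0xcf,0x08}
#1 dst[0x11+4] := {0xd7,0x20,0xe1,0x45}
#2 dst[0x06+6] := {0x45,0x08,0x93,0xff,0xcb,0x77}
#3 dst[0x03+4] := {0xcf,0xd7,0x20,0xe1}
#4 dst[0x1b+7] := {0xe1,0x08,0x93,0xff,0xcb,0x77,0x35}
#5 dst[0x06+8] := {0x20,0xe1,0x45,0x08,0x93,0xff,0xcb,0x77}
query mem[0x1b]=0xe1, mem[0x11]=0xd7, mem[0x01]=0xeb

MEM[0x1b,0x11,0x01] = e1 d7 eb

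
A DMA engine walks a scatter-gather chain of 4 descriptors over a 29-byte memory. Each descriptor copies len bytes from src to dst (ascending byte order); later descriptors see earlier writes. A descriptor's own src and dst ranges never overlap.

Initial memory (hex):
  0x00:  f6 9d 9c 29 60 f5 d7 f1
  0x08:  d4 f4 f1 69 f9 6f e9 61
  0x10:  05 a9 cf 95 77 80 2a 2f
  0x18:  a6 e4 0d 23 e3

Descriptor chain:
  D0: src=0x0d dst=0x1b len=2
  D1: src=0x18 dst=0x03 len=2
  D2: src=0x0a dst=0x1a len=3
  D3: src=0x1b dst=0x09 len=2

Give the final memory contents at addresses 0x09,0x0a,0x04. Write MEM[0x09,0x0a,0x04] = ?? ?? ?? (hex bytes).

D0: mem[0x1b..0x1c] <- [6f e9]
D1: mem[0x03..0x04] <- [a6 e4]
D2: mem[0x1a..0x1c] <- [f1 69 f9]
D3: mem[0x09..0x0a] <- [69 f9]
query mem[0x09]=0x69, mem[0x0a]=0xf9, mem[0x04]=0xe4

MEM[0x09,0x0a,0x04] = 69 f9 e4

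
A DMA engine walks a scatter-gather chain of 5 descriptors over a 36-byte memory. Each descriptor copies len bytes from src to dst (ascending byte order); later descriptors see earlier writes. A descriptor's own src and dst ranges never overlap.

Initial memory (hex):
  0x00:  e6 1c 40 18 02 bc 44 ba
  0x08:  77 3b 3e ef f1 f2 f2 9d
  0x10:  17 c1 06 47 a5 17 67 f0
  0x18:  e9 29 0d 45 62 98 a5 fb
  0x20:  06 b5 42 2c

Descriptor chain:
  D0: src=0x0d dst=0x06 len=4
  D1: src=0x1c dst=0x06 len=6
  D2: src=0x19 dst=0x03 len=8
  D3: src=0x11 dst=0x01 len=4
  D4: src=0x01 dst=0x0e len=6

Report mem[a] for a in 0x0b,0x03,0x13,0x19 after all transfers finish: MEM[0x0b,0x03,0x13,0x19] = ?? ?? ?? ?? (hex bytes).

MEM[0x0b,0x03,0x13,0x19] = b5 47 62 29

  after D0: wrote 4B at 0x06 = f2f29d17
  after D1: wrote 6B at 0x06 = 6298a5fb06b5
  after D2: wrote 8B at 0x03 = 290d456298a5fb06
  after D3: wrote 4B at 0x01 = c10647a5
  after D4: wrote 6B at 0x0e = c10647a54562
query mem[0x0b]=0xb5, mem[0x03]=0x47, mem[0x13]=0x62, mem[0x19]=0x29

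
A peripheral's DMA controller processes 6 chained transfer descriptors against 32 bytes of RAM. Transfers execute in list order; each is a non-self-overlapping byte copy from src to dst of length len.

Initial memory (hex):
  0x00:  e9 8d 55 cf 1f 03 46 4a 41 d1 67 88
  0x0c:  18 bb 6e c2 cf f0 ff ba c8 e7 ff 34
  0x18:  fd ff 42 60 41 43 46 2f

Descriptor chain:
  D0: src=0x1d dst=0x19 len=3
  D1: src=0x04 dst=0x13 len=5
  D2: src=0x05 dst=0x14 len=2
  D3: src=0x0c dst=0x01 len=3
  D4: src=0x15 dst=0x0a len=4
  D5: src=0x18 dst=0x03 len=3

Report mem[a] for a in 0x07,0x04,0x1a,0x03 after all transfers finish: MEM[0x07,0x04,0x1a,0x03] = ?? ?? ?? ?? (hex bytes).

MEM[0x07,0x04,0x1a,0x03] = 4a 43 46 fd

D0: mem[0x19..0x1b] <- [43 46 2f]
D1: mem[0x13..0x17] <- [1f 03 46 4a 41]
D2: mem[0x14..0x15] <- [03 46]
D3: mem[0x01..0x03] <- [18 bb 6e]
D4: mem[0x0a..0x0d] <- [46 4a 41 fd]
D5: mem[0x03..0x05] <- [fd 43 46]
query mem[0x07]=0x4a, mem[0x04]=0x43, mem[0x1a]=0x46, mem[0x03]=0xfd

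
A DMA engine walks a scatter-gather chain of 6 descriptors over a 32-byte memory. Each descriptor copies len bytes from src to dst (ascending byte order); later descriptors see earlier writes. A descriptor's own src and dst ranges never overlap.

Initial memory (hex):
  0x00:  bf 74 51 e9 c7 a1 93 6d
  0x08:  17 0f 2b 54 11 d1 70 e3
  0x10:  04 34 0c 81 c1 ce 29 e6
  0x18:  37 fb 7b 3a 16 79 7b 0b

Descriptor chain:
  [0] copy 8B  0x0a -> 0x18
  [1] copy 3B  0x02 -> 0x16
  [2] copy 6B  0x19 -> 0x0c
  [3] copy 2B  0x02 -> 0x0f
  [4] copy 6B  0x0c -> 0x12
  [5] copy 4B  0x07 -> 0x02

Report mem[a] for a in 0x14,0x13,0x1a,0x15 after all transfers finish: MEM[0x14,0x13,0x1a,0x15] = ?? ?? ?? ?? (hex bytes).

[0] 0x0a->0x18 len=8 : 2b 54 11 d1 70 e3 04 34
[1] 0x02->0x16 len=3 : 51 e9 c7
[2] 0x19->0x0c len=6 : 54 11 d1 70 e3 04
[3] 0x02->0x0f len=2 : 51 e9
[4] 0x0c->0x12 len=6 : 54 11 d1 51 e9 04
[5] 0x07->0x02 len=4 : 6d 17 0f 2b
query mem[0x14]=0xd1, mem[0x13]=0x11, mem[0x1a]=0x11, mem[0x15]=0x51

MEM[0x14,0x13,0x1a,0x15] = d1 11 11 51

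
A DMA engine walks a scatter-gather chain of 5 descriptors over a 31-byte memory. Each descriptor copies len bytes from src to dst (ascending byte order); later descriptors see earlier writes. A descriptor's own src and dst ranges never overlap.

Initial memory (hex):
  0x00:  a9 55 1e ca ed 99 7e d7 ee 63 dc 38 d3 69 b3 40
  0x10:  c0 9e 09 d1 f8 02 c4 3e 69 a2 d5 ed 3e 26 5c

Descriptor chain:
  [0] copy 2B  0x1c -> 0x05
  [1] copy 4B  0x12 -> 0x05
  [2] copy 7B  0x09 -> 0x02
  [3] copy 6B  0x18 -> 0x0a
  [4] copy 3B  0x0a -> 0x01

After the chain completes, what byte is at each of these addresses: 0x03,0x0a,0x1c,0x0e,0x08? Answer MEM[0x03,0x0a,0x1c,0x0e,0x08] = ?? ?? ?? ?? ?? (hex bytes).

MEM[0x03,0x0a,0x1c,0x0e,0x08] = d5 69 3e 3e 40

#0 dst[0x05+2] := {0x3e,0x26}
#1 dst[0x05+4] := {0x09,0xd1,0xf8,0x02}
#2 dst[0x02+7] := {0x63,0xdc,0x38,0xd3,0x69,0xb3,0x40}
#3 dst[0x0a+6] := {0x69,0xa2,0xd5,0xed,0x3e,0x26}
#4 dst[0x01+3] := {0x69,0xa2,0xd5}
query mem[0x03]=0xd5, mem[0x0a]=0x69, mem[0x1c]=0x3e, mem[0x0e]=0x3e, mem[0x08]=0x40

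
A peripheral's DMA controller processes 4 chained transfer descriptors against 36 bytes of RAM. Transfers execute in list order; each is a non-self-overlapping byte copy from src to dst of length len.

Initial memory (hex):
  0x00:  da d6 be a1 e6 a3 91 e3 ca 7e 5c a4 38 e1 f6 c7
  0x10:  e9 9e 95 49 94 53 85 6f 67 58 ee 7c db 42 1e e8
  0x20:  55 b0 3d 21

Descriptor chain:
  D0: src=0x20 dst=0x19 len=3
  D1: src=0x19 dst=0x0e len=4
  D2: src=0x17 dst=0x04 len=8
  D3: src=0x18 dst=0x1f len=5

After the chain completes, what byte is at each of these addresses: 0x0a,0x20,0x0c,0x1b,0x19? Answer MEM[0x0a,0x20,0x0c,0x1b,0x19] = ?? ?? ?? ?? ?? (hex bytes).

  after D0: wrote 3B at 0x19 = 55b03d
  after D1: wrote 4B at 0x0e = 55b03ddb
  after D2: wrote 8B at 0x04 = 6f6755b03ddb421e
  after D3: wrote 5B at 0x1f = 6755b03ddb
query mem[0x0a]=0x42, mem[0x20]=0x55, mem[0x0c]=0x38, mem[0x1b]=0x3d, mem[0x19]=0x55

MEM[0x0a,0x20,0x0c,0x1b,0x19] = 42 55 38 3d 55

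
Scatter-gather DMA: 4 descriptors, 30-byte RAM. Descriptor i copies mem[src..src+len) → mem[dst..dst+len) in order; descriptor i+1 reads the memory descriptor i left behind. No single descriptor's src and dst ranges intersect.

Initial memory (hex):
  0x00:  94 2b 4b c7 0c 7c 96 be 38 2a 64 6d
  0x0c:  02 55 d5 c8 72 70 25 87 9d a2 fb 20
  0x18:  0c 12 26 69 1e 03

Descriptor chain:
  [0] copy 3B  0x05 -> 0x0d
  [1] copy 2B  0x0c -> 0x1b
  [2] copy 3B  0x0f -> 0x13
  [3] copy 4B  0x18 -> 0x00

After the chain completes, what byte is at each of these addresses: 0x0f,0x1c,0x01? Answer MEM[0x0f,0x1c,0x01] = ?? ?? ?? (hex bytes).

MEM[0x0f,0x1c,0x01] = be 7c 12

[0] 0x05->0x0d len=3 : 7c 96 be
[1] 0x0c->0x1b len=2 : 02 7c
[2] 0x0f->0x13 len=3 : be 72 70
[3] 0x18->0x00 len=4 : 0c 12 26 02
query mem[0x0f]=0xbe, mem[0x1c]=0x7c, mem[0x01]=0x12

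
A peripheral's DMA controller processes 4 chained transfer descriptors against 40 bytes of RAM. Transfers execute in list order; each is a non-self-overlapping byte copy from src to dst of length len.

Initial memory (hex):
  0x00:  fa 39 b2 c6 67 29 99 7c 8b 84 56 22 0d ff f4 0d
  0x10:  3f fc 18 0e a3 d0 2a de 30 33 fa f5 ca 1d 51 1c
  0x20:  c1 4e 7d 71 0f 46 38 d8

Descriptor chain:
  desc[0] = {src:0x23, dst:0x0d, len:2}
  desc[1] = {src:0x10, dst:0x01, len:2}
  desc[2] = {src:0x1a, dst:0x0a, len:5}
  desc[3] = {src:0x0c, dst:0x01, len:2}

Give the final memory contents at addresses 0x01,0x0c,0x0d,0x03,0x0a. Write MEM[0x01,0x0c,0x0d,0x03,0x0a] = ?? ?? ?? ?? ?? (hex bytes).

  after D0: wrote 2B at 0x0d = 710f
  after D1: wrote 2B at 0x01 = 3ffc
  after D2: wrote 5B at 0x0a = faf5ca1d51
  after D3: wrote 2B at 0x01 = ca1d
query mem[0x01]=0xca, mem[0x0c]=0xca, mem[0x0d]=0x1d, mem[0x03]=0xc6, mem[0x0a]=0xfa

MEM[0x01,0x0c,0x0d,0x03,0x0a] = ca ca 1d c6 fa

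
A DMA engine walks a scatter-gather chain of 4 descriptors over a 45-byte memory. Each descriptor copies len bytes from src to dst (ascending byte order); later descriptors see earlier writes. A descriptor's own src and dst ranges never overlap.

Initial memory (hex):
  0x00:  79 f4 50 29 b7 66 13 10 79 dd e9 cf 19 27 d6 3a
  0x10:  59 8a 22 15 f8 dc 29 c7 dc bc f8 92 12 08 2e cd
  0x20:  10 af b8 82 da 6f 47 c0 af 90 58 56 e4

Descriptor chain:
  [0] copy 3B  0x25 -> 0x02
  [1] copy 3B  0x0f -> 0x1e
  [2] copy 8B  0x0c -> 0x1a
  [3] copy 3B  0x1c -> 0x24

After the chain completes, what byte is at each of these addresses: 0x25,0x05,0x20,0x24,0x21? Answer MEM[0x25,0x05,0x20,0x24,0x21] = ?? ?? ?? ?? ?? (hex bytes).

MEM[0x25,0x05,0x20,0x24,0x21] = 3a 66 22 d6 15

[0] 0x25->0x02 len=3 : 6f 47 c0
[1] 0x0f->0x1e len=3 : 3a 59 8a
[2] 0x0c->0x1a len=8 : 19 27 d6 3a 59 8a 22 15
[3] 0x1c->0x24 len=3 : d6 3a 59
query mem[0x25]=0x3a, mem[0x05]=0x66, mem[0x20]=0x22, mem[0x24]=0xd6, mem[0x21]=0x15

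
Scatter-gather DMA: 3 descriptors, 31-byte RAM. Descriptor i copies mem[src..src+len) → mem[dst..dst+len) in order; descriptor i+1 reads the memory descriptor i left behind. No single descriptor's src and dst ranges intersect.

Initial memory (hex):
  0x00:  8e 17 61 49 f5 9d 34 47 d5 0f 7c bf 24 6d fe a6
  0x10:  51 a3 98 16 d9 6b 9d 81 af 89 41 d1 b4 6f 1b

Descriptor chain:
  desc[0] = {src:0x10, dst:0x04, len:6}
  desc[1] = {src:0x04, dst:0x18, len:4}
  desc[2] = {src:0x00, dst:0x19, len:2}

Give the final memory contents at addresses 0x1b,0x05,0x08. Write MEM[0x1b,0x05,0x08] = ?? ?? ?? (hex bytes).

MEM[0x1b,0x05,0x08] = 16 a3 d9

#0 dst[0x04+6] := {0x51,0xa3,0x98,0x16,0xd9,0x6b}
#1 dst[0x18+4] := {0x51,0xa3,0x98,0x16}
#2 dst[0x19+2] := {0x8e,0x17}
query mem[0x1b]=0x16, mem[0x05]=0xa3, mem[0x08]=0xd9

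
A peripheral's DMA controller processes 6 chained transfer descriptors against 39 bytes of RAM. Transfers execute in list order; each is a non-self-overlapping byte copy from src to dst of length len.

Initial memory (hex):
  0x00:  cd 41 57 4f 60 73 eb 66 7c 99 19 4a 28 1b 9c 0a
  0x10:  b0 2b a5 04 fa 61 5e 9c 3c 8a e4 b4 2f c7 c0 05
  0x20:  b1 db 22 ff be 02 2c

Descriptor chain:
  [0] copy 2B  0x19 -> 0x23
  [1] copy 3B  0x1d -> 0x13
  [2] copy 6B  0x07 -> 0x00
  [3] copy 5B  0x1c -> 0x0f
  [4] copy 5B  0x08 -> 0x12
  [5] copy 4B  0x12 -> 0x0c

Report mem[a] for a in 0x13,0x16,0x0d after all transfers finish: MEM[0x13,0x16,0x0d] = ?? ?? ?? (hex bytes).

MEM[0x13,0x16,0x0d] = 99 28 99

  after D0: wrote 2B at 0x23 = 8ae4
  after D1: wrote 3B at 0x13 = c7c005
  after D2: wrote 6B at 0x00 = 667c99194a28
  after D3: wrote 5B at 0x0f = 2fc7c005b1
  after D4: wrote 5B at 0x12 = 7c99194a28
  after D5: wrote 4B at 0x0c = 7c99194a
query mem[0x13]=0x99, mem[0x16]=0x28, mem[0x0d]=0x99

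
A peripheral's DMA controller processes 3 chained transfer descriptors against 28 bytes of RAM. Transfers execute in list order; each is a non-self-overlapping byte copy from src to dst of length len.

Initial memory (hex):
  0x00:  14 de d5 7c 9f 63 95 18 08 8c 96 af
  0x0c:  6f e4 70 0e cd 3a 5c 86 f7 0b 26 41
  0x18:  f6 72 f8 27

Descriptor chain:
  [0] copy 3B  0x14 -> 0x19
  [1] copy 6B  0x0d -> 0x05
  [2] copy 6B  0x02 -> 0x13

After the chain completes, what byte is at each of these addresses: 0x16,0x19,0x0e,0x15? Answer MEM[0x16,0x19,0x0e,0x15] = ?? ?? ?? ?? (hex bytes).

D0: mem[0x19..0x1b] <- [f7 0b 26]
D1: mem[0x05..0x0a] <- [e4 70 0e cd 3a 5c]
D2: mem[0x13..0x18] <- [d5 7c 9f e4 70 0e]
query mem[0x16]=0xe4, mem[0x19]=0xf7, mem[0x0e]=0x70, mem[0x15]=0x9f

MEM[0x16,0x19,0x0e,0x15] = e4 f7 70 9f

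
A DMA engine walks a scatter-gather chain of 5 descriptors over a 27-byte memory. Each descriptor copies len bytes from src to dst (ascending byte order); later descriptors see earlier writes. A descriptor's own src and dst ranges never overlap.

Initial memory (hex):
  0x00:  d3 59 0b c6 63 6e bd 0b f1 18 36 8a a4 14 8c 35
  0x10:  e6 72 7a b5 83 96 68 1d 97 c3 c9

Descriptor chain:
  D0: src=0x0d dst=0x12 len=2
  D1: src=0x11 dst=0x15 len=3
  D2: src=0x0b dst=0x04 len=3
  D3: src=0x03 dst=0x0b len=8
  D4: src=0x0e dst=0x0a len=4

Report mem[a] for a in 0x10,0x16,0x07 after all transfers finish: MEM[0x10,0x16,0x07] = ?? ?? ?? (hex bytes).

MEM[0x10,0x16,0x07] = f1 14 0b

D0: mem[0x12..0x13] <- [14 8c]
D1: mem[0x15..0x17] <- [72 14 8c]
D2: mem[0x04..0x06] <- [8a a4 14]
D3: mem[0x0b..0x12] <- [c6 8a a4 14 0b f1 18 36]
D4: mem[0x0a..0x0d] <- [14 0b f1 18]
query mem[0x10]=0xf1, mem[0x16]=0x14, mem[0x07]=0x0b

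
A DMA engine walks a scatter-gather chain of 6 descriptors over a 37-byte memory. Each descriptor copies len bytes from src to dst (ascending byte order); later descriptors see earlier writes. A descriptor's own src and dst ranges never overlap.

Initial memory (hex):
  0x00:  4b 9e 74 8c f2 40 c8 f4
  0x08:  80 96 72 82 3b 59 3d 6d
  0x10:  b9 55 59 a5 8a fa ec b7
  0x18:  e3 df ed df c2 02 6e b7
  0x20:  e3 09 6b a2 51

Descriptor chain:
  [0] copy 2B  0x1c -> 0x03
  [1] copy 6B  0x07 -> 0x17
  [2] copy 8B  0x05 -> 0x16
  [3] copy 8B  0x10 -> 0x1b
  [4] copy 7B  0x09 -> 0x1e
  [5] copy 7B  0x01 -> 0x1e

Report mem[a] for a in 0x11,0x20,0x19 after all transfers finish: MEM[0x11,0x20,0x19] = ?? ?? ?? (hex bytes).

[0] 0x1c->0x03 len=2 : c2 02
[1] 0x07->0x17 len=6 : f4 80 96 72 82 3b
[2] 0x05->0x16 len=8 : 40 c8 f4 80 96 72 82 3b
[3] 0x10->0x1b len=8 : b9 55 59 a5 8a fa 40 c8
[4] 0x09->0x1e len=7 : 96 72 82 3b 59 3d 6d
[5] 0x01->0x1e len=7 : 9e 74 c2 02 40 c8 f4
query mem[0x11]=0x55, mem[0x20]=0xc2, mem[0x19]=0x80

MEM[0x11,0x20,0x19] = 55 c2 80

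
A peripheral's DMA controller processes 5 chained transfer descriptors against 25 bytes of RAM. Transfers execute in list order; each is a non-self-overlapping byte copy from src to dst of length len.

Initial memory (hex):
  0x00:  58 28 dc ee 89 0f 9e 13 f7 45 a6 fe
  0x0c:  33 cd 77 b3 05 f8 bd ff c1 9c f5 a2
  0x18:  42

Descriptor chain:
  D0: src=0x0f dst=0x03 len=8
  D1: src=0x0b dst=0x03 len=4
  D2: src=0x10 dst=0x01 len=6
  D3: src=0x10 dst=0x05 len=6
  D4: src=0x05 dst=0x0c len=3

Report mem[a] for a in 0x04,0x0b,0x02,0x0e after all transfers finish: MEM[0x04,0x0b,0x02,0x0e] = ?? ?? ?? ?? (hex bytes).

MEM[0x04,0x0b,0x02,0x0e] = ff fe f8 bd

  after D0: wrote 8B at 0x03 = b305f8bdffc19cf5
  after D1: wrote 4B at 0x03 = fe33cd77
  after D2: wrote 6B at 0x01 = 05f8bdffc19c
  after D3: wrote 6B at 0x05 = 05f8bdffc19c
  after D4: wrote 3B at 0x0c = 05f8bd
query mem[0x04]=0xff, mem[0x0b]=0xfe, mem[0x02]=0xf8, mem[0x0e]=0xbd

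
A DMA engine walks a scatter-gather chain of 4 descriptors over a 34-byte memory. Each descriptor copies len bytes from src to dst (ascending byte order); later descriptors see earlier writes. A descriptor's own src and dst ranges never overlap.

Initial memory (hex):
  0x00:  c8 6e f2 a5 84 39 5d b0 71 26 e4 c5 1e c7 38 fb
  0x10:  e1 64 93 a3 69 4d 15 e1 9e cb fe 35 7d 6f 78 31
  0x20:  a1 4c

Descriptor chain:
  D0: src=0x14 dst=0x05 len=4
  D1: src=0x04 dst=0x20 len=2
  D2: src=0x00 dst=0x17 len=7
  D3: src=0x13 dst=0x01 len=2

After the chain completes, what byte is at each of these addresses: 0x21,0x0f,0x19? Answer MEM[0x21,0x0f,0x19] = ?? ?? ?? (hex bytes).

  after D0: wrote 4B at 0x05 = 694d15e1
  after D1: wrote 2B at 0x20 = 8469
  after D2: wrote 7B at 0x17 = c86ef2a584694d
  after D3: wrote 2B at 0x01 = a369
query mem[0x21]=0x69, mem[0x0f]=0xfb, mem[0x19]=0xf2

MEM[0x21,0x0f,0x19] = 69 fb f2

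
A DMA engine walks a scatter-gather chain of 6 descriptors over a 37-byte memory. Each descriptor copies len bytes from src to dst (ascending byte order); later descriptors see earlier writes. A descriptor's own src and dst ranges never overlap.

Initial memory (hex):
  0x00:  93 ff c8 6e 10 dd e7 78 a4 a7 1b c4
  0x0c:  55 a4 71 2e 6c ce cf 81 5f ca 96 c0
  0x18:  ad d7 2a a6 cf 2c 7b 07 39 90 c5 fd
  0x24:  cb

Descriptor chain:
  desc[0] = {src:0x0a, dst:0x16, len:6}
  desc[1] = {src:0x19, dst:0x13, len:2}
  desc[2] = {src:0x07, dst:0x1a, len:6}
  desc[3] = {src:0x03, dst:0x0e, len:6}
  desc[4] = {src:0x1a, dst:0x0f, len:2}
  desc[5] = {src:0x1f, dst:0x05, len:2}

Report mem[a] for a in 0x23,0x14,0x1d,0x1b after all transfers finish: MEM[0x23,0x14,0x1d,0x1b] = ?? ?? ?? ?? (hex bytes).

MEM[0x23,0x14,0x1d,0x1b] = fd 71 1b a4

  after D0: wrote 6B at 0x16 = 1bc455a4712e
  after D1: wrote 2B at 0x13 = a471
  after D2: wrote 6B at 0x1a = 78a4a71bc455
  after D3: wrote 6B at 0x0e = 6e10dde778a4
  after D4: wrote 2B at 0x0f = 78a4
  after D5: wrote 2B at 0x05 = 5539
query mem[0x23]=0xfd, mem[0x14]=0x71, mem[0x1d]=0x1b, mem[0x1b]=0xa4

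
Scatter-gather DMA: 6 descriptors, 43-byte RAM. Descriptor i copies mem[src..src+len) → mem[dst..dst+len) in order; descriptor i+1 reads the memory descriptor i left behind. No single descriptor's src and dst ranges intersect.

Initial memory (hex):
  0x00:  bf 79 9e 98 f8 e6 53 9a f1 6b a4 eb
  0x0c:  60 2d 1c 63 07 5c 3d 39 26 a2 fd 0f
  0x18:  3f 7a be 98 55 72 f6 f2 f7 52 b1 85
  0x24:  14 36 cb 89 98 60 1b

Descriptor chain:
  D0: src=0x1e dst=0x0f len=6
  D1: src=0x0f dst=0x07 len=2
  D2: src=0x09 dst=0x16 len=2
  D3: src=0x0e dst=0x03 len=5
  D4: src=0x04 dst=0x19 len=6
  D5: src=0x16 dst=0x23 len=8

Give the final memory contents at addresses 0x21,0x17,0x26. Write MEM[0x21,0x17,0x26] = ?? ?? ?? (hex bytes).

D0: mem[0x0f..0x14] <- [f6 f2 f7 52 b1 85]
D1: mem[0x07..0x08] <- [f6 f2]
D2: mem[0x16..0x17] <- [6b a4]
D3: mem[0x03..0x07] <- [1c f6 f2 f7 52]
D4: mem[0x19..0x1e] <- [f6 f2 f7 52 f2 6b]
D5: mem[0x23..0x2a] <- [6b a4 3f f6 f2 f7 52 f2]
query mem[0x21]=0x52, mem[0x17]=0xa4, mem[0x26]=0xf6

MEM[0x21,0x17,0x26] = 52 a4 f6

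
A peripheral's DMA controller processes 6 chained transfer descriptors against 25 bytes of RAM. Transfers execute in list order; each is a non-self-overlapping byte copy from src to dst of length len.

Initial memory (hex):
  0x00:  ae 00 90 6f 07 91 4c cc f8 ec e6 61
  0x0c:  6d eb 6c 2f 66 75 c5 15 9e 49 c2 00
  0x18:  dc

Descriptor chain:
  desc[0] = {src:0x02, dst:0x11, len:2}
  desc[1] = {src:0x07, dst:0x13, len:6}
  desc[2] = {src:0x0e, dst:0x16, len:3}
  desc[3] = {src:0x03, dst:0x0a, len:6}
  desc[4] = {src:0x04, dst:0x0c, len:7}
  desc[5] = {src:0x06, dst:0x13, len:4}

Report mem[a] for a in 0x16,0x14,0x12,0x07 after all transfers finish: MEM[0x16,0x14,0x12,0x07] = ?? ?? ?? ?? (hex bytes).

MEM[0x16,0x14,0x12,0x07] = ec cc 6f cc

#0 dst[0x11+2] := {0x90,0x6f}
#1 dst[0x13+6] := {0xcc,0xf8,0xec,0xe6,0x61,0x6d}
#2 dst[0x16+3] := {0x6c,0x2f,0x66}
#3 dst[0x0a+6] := {0x6f,0x07,0x91,0x4c,0xcc,0xf8}
#4 dst[0x0c+7] := {0x07,0x91,0x4c,0xcc,0xf8,0xec,0x6f}
#5 dst[0x13+4] := {0x4c,0xcc,0xf8,0xec}
query mem[0x16]=0xec, mem[0x14]=0xcc, mem[0x12]=0x6f, mem[0x07]=0xcc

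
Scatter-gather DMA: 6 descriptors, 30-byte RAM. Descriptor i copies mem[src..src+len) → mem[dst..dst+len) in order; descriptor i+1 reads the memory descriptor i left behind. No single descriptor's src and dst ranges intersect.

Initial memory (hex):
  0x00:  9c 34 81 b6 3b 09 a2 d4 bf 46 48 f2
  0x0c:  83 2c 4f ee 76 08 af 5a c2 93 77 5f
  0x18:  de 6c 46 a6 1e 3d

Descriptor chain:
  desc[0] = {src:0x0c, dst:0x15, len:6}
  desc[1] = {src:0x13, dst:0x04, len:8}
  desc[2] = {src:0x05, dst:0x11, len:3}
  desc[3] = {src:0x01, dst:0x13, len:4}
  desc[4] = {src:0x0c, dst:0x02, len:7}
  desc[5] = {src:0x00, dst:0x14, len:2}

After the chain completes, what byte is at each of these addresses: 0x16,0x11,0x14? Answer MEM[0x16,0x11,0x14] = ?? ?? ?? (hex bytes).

MEM[0x16,0x11,0x14] = 5a c2 9c

  after D0: wrote 6B at 0x15 = 832c4fee7608
  after D1: wrote 8B at 0x04 = 5ac2832c4fee7608
  after D2: wrote 3B at 0x11 = c2832c
  after D3: wrote 4B at 0x13 = 3481b65a
  after D4: wrote 7B at 0x02 = 832c4fee76c283
  after D5: wrote 2B at 0x14 = 9c34
query mem[0x16]=0x5a, mem[0x11]=0xc2, mem[0x14]=0x9c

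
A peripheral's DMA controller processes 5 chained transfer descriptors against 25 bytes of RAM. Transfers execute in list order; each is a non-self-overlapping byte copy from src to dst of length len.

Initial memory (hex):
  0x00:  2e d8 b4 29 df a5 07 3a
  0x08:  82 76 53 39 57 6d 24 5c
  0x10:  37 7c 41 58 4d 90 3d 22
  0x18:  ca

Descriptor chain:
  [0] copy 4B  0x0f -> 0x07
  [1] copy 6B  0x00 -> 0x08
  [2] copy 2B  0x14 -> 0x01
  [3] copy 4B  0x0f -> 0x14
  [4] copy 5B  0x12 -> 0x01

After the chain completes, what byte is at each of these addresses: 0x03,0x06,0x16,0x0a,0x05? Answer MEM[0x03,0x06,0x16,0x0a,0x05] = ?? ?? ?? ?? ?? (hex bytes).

MEM[0x03,0x06,0x16,0x0a,0x05] = 5c 07 7c b4 7c

#0 dst[0x07+4] := {0x5c,0x37,0x7c,0x41}
#1 dst[0x08+6] := {0x2e,0xd8,0xb4,0x29,0xdf,0xa5}
#2 dst[0x01+2] := {0x4d,0x90}
#3 dst[0x14+4] := {0x5c,0x37,0x7c,0x41}
#4 dst[0x01+5] := {0x41,0x58,0x5c,0x37,0x7c}
query mem[0x03]=0x5c, mem[0x06]=0x07, mem[0x16]=0x7c, mem[0x0a]=0xb4, mem[0x05]=0x7c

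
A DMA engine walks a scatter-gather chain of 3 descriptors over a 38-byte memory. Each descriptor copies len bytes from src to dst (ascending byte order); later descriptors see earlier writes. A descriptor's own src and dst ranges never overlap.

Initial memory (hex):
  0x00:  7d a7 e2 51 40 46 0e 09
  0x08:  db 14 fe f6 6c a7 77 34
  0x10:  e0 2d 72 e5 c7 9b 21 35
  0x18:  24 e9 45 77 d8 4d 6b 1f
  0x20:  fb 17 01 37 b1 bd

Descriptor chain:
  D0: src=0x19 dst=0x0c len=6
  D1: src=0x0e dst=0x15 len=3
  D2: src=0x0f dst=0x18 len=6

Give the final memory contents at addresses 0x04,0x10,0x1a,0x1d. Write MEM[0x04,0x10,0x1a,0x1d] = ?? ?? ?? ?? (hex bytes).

[0] 0x19->0x0c len=6 : e9 45 77 d8 4d 6b
[1] 0x0e->0x15 len=3 : 77 d8 4d
[2] 0x0f->0x18 len=6 : d8 4d 6b 72 e5 c7
query mem[0x04]=0x40, mem[0x10]=0x4d, mem[0x1a]=0x6b, mem[0x1d]=0xc7

MEM[0x04,0x10,0x1a,0x1d] = 40 4d 6b c7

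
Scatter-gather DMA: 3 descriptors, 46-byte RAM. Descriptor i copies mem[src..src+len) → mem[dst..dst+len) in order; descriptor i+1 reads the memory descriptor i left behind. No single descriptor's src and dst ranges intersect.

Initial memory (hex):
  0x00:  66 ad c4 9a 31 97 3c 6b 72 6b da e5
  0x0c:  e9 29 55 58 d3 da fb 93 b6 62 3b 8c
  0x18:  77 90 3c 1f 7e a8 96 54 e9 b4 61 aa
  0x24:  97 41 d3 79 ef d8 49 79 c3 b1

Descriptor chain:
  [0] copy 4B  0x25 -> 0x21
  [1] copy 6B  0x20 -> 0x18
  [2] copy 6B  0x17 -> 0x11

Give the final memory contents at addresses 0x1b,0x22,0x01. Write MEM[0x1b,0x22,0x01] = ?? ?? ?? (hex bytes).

MEM[0x1b,0x22,0x01] = 79 d3 ad

[0] 0x25->0x21 len=4 : 41 d3 79 ef
[1] 0x20->0x18 len=6 : e9 41 d3 79 ef 41
[2] 0x17->0x11 len=6 : 8c e9 41 d3 79 ef
query mem[0x1b]=0x79, mem[0x22]=0xd3, mem[0x01]=0xad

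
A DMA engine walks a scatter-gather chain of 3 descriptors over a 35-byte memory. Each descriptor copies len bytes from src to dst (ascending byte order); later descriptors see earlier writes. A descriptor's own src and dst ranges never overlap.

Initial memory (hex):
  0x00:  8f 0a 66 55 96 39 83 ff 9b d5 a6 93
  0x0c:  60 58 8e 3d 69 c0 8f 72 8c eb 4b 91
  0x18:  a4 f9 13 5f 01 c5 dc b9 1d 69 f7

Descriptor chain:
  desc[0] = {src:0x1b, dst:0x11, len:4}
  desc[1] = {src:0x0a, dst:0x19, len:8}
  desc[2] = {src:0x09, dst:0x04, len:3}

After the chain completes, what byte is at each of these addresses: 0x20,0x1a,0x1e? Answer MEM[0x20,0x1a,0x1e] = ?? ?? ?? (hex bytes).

#0 dst[0x11+4] := {0x5f,0x01,0xc5,0xdc}
#1 dst[0x19+8] := {0xa6,0x93,0x60,0x58,0x8e,0x3d,0x69,0x5f}
#2 dst[0x04+3] := {0xd5,0xa6,0x93}
query mem[0x20]=0x5f, mem[0x1a]=0x93, mem[0x1e]=0x3d

MEM[0x20,0x1a,0x1e] = 5f 93 3d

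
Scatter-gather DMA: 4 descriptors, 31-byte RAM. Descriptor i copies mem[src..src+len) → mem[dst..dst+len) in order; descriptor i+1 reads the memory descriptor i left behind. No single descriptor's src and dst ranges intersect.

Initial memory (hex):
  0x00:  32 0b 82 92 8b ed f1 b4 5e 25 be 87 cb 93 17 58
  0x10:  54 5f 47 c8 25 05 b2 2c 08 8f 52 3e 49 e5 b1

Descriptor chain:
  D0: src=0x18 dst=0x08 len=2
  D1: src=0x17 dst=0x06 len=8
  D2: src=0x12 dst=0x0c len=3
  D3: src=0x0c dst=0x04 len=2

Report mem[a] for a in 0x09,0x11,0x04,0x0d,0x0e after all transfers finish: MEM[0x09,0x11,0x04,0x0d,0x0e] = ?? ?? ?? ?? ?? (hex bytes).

MEM[0x09,0x11,0x04,0x0d,0x0e] = 52 5f 47 c8 25

D0: mem[0x08..0x09] <- [08 8f]
D1: mem[0x06..0x0d] <- [2c 08 8f 52 3e 49 e5 b1]
D2: mem[0x0c..0x0e] <- [47 c8 25]
D3: mem[0x04..0x05] <- [47 c8]
query mem[0x09]=0x52, mem[0x11]=0x5f, mem[0x04]=0x47, mem[0x0d]=0xc8, mem[0x0e]=0x25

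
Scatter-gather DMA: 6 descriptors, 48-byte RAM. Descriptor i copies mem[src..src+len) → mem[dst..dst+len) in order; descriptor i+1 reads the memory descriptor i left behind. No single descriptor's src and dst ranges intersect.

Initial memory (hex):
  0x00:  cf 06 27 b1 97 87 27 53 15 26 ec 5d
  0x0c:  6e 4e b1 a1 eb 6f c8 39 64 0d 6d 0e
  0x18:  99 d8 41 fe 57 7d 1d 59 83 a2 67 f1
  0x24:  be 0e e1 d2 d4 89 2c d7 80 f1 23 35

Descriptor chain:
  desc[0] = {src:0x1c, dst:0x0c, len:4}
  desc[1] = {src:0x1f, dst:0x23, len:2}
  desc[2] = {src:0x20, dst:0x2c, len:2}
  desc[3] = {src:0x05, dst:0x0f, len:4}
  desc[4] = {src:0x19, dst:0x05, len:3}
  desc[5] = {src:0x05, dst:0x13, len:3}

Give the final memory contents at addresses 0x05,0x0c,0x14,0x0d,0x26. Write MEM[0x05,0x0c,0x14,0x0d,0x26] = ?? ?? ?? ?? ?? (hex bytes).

#0 dst[0x0c+4] := {0x57,0x7d,0x1d,0x59}
#1 dst[0x23+2] := {0x59,0x83}
#2 dst[0x2c+2] := {0x83,0xa2}
#3 dst[0x0f+4] := {0x87,0x27,0x53,0x15}
#4 dst[0x05+3] := {0xd8,0x41,0xfe}
#5 dst[0x13+3] := {0xd8,0x41,0xfe}
query mem[0x05]=0xd8, mem[0x0c]=0x57, mem[0x14]=0x41, mem[0x0d]=0x7d, mem[0x26]=0xe1

MEM[0x05,0x0c,0x14,0x0d,0x26] = d8 57 41 7d e1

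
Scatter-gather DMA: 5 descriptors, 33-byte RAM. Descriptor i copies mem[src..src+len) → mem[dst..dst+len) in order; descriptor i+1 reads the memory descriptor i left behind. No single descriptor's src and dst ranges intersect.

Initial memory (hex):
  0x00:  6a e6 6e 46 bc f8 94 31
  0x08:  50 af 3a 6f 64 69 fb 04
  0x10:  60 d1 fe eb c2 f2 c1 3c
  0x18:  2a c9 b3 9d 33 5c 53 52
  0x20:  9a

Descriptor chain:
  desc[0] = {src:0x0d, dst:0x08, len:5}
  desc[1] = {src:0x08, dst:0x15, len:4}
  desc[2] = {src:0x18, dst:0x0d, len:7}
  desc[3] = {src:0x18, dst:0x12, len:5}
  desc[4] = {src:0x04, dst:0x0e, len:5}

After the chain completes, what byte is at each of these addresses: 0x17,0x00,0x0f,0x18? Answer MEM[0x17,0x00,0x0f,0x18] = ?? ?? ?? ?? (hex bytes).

[0] 0x0d->0x08 len=5 : 69 fb 04 60 d1
[1] 0x08->0x15 len=4 : 69 fb 04 60
[2] 0x18->0x0d len=7 : 60 c9 b3 9d 33 5c 53
[3] 0x18->0x12 len=5 : 60 c9 b3 9d 33
[4] 0x04->0x0e len=5 : bc f8 94 31 69
query mem[0x17]=0x04, mem[0x00]=0x6a, mem[0x0f]=0xf8, mem[0x18]=0x60

MEM[0x17,0x00,0x0f,0x18] = 04 6a f8 60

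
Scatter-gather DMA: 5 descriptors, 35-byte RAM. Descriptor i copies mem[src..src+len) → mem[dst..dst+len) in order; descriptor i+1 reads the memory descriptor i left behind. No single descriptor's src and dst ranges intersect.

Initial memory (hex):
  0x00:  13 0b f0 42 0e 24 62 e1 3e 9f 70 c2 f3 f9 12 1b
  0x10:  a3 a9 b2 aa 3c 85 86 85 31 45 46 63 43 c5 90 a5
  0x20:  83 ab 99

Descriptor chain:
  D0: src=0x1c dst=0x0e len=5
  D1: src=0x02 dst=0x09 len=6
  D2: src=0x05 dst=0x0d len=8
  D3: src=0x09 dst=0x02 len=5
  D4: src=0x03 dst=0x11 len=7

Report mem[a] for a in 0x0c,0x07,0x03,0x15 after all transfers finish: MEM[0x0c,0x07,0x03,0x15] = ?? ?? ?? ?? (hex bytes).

MEM[0x0c,0x07,0x03,0x15] = 24 e1 42 e1

[0] 0x1c->0x0e len=5 : 43 c5 90 a5 83
[1] 0x02->0x09 len=6 : f0 42 0e 24 62 e1
[2] 0x05->0x0d len=8 : 24 62 e1 3e f0 42 0e 24
[3] 0x09->0x02 len=5 : f0 42 0e 24 24
[4] 0x03->0x11 len=7 : 42 0e 24 24 e1 3e f0
query mem[0x0c]=0x24, mem[0x07]=0xe1, mem[0x03]=0x42, mem[0x15]=0xe1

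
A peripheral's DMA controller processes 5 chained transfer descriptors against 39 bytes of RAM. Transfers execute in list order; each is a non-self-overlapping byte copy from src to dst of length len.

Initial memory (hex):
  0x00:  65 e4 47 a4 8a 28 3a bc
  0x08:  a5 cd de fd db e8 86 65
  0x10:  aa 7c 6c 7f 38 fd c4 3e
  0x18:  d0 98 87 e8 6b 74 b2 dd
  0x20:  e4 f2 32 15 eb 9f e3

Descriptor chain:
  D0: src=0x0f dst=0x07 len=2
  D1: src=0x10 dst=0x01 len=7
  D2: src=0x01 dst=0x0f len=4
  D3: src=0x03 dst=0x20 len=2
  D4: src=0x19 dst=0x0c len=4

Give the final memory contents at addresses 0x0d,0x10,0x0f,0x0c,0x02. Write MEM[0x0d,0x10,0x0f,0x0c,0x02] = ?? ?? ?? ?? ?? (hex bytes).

[0] 0x0f->0x07 len=2 : 65 aa
[1] 0x10->0x01 len=7 : aa 7c 6c 7f 38 fd c4
[2] 0x01->0x0f len=4 : aa 7c 6c 7f
[3] 0x03->0x20 len=2 : 6c 7f
[4] 0x19->0x0c len=4 : 98 87 e8 6b
query mem[0x0d]=0x87, mem[0x10]=0x7c, mem[0x0f]=0x6b, mem[0x0c]=0x98, mem[0x02]=0x7c

MEM[0x0d,0x10,0x0f,0x0c,0x02] = 87 7c 6b 98 7c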